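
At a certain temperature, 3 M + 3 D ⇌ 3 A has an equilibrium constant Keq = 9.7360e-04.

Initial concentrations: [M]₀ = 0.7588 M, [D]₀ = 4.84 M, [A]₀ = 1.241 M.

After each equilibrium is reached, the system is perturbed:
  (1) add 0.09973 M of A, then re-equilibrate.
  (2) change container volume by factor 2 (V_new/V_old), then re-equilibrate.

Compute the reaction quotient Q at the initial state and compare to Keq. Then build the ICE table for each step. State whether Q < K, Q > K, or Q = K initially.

Q₀ = 0.03858 vs Keq = 9.7360e-04 ⇒ Q>K, reverse
Step 1:
                   M          D          A
  I           0.7588       4.84      1.241
  C           0.5451     0.5451    -0.5451
  E            1.304      5.385     0.6959
  solve Keq expr → x = -0.1817; check Q = 9.7360e-04
Then add 0.09973 M of A.
Step 2:
                   M          D          A
  I            1.304      5.385     0.7956
  C          0.05976    0.05976   -0.05976
  E            1.364      5.445     0.7359
  solve Keq expr → x = -0.01992; check Q = 9.7360e-04
Then change container volume by factor 2 (V_new/V_old).
Step 3:
                   M          D          A
  I           0.6818      2.722     0.3679
  C           0.1362     0.1362    -0.1362
  E            0.818      2.859     0.2318
  solve Keq expr → x = -0.04539; check Q = 9.7360e-04

Q₀ = 0.03858; Q > K (proceeds reverse)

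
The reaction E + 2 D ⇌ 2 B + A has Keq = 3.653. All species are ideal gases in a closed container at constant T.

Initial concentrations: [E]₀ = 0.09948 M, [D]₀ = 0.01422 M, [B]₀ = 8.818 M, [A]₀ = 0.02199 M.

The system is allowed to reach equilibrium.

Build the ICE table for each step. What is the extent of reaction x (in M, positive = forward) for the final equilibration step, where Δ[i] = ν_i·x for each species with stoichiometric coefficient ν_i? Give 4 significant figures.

x = -0.02197 M

Q₀ = 8.5002e+04 vs Keq = 3.653 ⇒ Q>K, reverse
Step 1:
                   E          D          B          A
  I          0.09948    0.01422      8.818    0.02199
  C          0.02197    0.04394   -0.04394   -0.02197
  E           0.1215    0.05816      8.774 1.9494e-05
  solve Keq expr → x = -0.02197; check Q = 3.653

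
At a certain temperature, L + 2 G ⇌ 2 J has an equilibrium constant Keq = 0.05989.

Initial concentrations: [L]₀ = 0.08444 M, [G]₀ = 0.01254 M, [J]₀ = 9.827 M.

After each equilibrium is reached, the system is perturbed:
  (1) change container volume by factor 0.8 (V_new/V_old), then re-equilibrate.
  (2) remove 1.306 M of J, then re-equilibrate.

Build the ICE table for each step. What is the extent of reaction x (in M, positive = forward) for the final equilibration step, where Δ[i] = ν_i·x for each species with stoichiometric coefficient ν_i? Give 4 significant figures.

Q₀ = 7.2727e+06 vs Keq = 0.05989 ⇒ Q>K, reverse
Step 1:
                  L         G         J
  init      0.08444   0.01254     9.827
  Δ           3.375     6.749    -6.749
  eq          3.459     6.762     3.078
  solve Keq expr → x = -3.375; check Q = 0.05989
Then change container volume by factor 0.8 (V_new/V_old).
Step 2:
                  L         G         J
  init        4.324     8.452     3.847
  Δ         -0.1296   -0.2592    0.2592
  eq          4.194     8.193     4.106
  solve Keq expr → x = 0.1296; check Q = 0.05989
Then remove 1.306 M of J.
Step 3:
                  L         G         J
  init        4.194     8.193       2.8
  Δ         -0.3778   -0.7555    0.7555
  eq          3.817     7.438     3.556
  solve Keq expr → x = 0.3778; check Q = 0.05989

x = 0.3778 M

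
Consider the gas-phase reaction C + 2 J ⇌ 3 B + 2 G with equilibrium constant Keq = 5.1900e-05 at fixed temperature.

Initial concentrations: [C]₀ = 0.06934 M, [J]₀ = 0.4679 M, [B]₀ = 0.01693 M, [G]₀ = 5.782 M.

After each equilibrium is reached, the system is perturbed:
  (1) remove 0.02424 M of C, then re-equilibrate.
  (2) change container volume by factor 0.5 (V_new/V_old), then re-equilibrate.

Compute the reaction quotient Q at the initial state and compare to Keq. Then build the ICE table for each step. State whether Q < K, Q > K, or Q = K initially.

Q₀ = 0.01069 vs Keq = 5.1900e-05 ⇒ Q>K, reverse
Step 1:
                   C          J          B          G
  init       0.06934     0.4679    0.01693      5.782
  Δ         0.004653   0.009306   -0.01396  -0.009306
  eq         0.07399     0.4772   0.002972      5.773
  solve Keq expr → x = -0.004653; check Q = 5.1900e-05
Then remove 0.02424 M of C.
Step 2:
                   C          J          B          G
  init       0.04975     0.4772   0.002972      5.773
  Δ       1.2173e-04 2.4345e-04 -3.6518e-04 -2.4345e-04
  eq         0.04987     0.4774   0.002607      5.772
  solve Keq expr → x = -1.2173e-04; check Q = 5.1900e-05
Then change container volume by factor 0.5 (V_new/V_old).
Step 3:
                   C          J          B          G
  init       0.09975     0.9549   0.005213      11.54
  Δ       6.3961e-04   0.001279  -0.001919  -0.001279
  eq          0.1004     0.9562   0.003294      11.54
  solve Keq expr → x = -6.3961e-04; check Q = 5.1900e-05

Q₀ = 0.01069; Q > K (proceeds reverse)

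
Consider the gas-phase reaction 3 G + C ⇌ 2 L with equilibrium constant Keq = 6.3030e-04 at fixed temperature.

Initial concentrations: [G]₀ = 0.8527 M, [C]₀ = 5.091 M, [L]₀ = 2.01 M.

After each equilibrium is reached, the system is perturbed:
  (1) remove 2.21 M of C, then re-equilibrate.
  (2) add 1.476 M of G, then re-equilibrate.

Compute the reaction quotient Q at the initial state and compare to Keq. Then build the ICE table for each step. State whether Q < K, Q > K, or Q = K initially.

Q₀ = 1.28 vs Keq = 6.3030e-04 ⇒ Q>K, reverse
Step 1:
                   G          C          L
  I           0.8527      5.091       2.01
  C            2.462     0.8208     -1.642
  E            3.315      5.912     0.3684
  solve Keq expr → x = -0.8208; check Q = 6.3030e-04
Then remove 2.21 M of C.
Step 2:
                   G          C          L
  I            3.315      3.702     0.3684
  C          0.09455    0.03152   -0.06304
  E             3.41      3.733     0.3054
  solve Keq expr → x = -0.03152; check Q = 6.3030e-04
Then add 1.476 M of G.
Step 3:
                   G          C          L
  I            4.886      3.733     0.3054
  C          -0.2579   -0.08596     0.1719
  E            4.628      3.647     0.4773
  solve Keq expr → x = 0.08596; check Q = 6.3030e-04

Q₀ = 1.28; Q > K (proceeds reverse)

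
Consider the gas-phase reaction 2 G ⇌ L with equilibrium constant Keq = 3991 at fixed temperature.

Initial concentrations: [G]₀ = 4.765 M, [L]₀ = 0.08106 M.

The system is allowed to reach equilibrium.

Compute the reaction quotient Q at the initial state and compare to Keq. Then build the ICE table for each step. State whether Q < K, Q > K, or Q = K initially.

Q₀ = 0.00357 vs Keq = 3991 ⇒ Q<K, forward
Step 1:
                    G           L
  I             4.765     0.08106
  C             -4.74        2.37
  E           0.02478       2.451
  solve Keq expr → x = 2.37; check Q = 3991

Q₀ = 0.00357; Q < K (proceeds forward)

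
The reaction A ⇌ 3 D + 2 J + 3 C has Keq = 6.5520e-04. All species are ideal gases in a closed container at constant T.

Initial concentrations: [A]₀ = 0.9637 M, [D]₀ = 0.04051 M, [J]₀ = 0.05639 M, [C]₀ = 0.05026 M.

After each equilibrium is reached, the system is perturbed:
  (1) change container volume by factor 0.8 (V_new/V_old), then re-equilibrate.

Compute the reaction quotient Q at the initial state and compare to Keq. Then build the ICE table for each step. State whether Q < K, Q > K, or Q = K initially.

Q₀ = 2.7849e-11 vs Keq = 6.5520e-04 ⇒ Q<K, forward
Step 1:
                   A          D          J          C
  init        0.9637    0.04051    0.05639    0.05026
  Δ           -0.126     0.3781     0.2521     0.3781
  eq          0.8377     0.4186     0.3085     0.4284
  solve Keq expr → x = 0.126; check Q = 6.5520e-04
Then change container volume by factor 0.8 (V_new/V_old).
Step 2:
                   A          D          J          C
  init         1.047     0.5233     0.3856     0.5355
  Δ          0.03142   -0.09426   -0.06284   -0.09426
  eq           1.078      0.429     0.3228     0.4412
  solve Keq expr → x = -0.03142; check Q = 6.5520e-04

Q₀ = 2.7849e-11; Q < K (proceeds forward)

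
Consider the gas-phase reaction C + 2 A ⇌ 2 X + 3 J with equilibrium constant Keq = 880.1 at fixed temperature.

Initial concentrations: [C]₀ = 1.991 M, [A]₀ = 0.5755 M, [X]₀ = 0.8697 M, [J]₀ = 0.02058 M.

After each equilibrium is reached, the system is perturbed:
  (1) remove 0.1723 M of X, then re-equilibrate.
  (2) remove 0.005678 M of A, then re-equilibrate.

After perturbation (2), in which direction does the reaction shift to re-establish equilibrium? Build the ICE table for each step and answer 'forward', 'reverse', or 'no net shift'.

Q₀ = 9.9980e-06 vs Keq = 880.1 ⇒ Q<K, forward
Step 1:
                  C         A         X         J
  Initial     1.991    0.5755    0.8697   0.02058
  Change    -0.2737   -0.5474    0.5474     0.821
  Equil       1.717   0.02814     1.417    0.8416
  solve Keq expr → x = 0.2737; check Q = 880.1
Then remove 0.1723 M of X.
Step 2:
                  C         A         X         J
  Initial     1.717   0.02814     1.245    0.8416
  Change   -0.00157  -0.00314   0.00314   0.00471
  Equil       1.716     0.025     1.248    0.8463
  solve Keq expr → x = 0.00157; check Q = 880.1
Then remove 0.005678 M of A.
Step 3:
                  C         A         X         J
  Initial     1.716   0.01932     1.248    0.8463
  Change   0.002605  0.005211 -0.005211 -0.007816
  Equil       1.718   0.02454     1.243    0.8385
  solve Keq expr → x = -0.002605; check Q = 880.1

Direction: reverse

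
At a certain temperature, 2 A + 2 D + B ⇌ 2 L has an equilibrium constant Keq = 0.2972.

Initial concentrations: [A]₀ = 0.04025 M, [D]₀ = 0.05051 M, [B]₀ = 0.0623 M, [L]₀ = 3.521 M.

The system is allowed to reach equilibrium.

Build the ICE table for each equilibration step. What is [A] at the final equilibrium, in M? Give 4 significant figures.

Q₀ = 4.8146e+07 vs Keq = 0.2972 ⇒ Q>K, reverse
Step 1:
                   A          D          B          L
  Initial    0.04025    0.05051     0.0623      3.521
  Change       1.771      1.771     0.8853     -1.771
  Equil        1.811      1.821     0.9476       1.75
  solve Keq expr → x = -0.8853; check Q = 0.2972

[A]_eq = 1.811 M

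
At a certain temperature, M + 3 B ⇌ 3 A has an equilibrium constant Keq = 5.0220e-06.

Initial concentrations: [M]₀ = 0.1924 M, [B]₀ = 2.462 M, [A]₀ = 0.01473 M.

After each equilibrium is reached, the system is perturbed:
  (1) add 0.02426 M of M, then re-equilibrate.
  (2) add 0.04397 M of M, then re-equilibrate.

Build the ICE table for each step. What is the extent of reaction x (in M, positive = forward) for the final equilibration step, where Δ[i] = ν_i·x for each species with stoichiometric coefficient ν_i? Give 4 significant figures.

x = 5.2738e-04 M

Q₀ = 1.1131e-06 vs Keq = 5.0220e-06 ⇒ Q<K, forward
Step 1:
                  M         B         A
  init       0.1924     2.462   0.01473
  Δ       -0.003128 -0.009385  0.009385
  eq         0.1893     2.453   0.02411
  solve Keq expr → x = 0.003128; check Q = 5.0220e-06
Then add 0.02426 M of M.
Step 2:
                  M         B         A
  init       0.2135     2.453   0.02411
  Δ       -3.2222e-04 -9.6666e-04 9.6666e-04
  eq         0.2132     2.452   0.02508
  solve Keq expr → x = 3.2222e-04; check Q = 5.0220e-06
Then add 0.04397 M of M.
Step 3:
                  M         B         A
  init       0.2572     2.452   0.02508
  Δ       -5.2738e-04 -0.001582  0.001582
  eq         0.2567      2.45   0.02666
  solve Keq expr → x = 5.2738e-04; check Q = 5.0220e-06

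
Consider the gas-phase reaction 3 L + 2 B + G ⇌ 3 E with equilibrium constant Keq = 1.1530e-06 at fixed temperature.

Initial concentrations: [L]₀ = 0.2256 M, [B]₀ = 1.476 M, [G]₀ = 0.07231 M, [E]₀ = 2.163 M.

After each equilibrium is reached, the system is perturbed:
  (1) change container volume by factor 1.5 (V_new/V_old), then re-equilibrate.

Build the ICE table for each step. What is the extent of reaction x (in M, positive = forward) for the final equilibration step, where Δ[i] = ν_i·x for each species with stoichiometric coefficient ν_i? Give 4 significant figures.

Q₀ = 5595 vs Keq = 1.1530e-06 ⇒ Q>K, reverse
Step 1:
                  L         B         G         E
  init       0.2256     1.476   0.07231     2.163
  Δ           2.117     1.411    0.7057    -2.117
  eq          2.343     2.887     0.778   0.04582
  solve Keq expr → x = -0.7057; check Q = 1.1530e-06
Then change container volume by factor 1.5 (V_new/V_old).
Step 2:
                  L         B         G         E
  init        1.562     1.925    0.5187   0.03054
  Δ        0.009961   0.00664   0.00332 -0.009961
  eq          1.572     1.932     0.522   0.02058
  solve Keq expr → x = -0.00332; check Q = 1.1530e-06

x = -0.00332 M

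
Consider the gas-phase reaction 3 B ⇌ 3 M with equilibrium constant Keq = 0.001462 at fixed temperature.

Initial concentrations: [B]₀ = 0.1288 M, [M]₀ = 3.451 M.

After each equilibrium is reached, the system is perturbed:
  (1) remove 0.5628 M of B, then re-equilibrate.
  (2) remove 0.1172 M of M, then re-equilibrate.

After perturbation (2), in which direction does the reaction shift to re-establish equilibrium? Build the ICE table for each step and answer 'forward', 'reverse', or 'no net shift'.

Q₀ = 1.9235e+04 vs Keq = 0.001462 ⇒ Q>K, reverse
Step 1:
                    B           M
  Initial      0.1288       3.451
  Change        3.086      -3.086
  Equil         3.215      0.3649
  solve Keq expr → x = -1.029; check Q = 0.001462
Then remove 0.5628 M of B.
Step 2:
                    B           M
  Initial       2.652      0.3649
  Change      0.05737    -0.05737
  Equil         2.709      0.3075
  solve Keq expr → x = -0.01912; check Q = 0.001462
Then remove 0.1172 M of M.
Step 3:
                    B           M
  Initial       2.709      0.1903
  Change      -0.1053      0.1053
  Equil         2.604      0.2956
  solve Keq expr → x = 0.03508; check Q = 0.001462

Direction: forward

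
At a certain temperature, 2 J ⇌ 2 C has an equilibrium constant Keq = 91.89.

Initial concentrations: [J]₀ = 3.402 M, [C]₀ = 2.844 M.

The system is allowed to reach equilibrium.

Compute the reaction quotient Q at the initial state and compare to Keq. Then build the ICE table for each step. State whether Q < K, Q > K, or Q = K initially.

Q₀ = 0.6989; Q < K (proceeds forward)

Q₀ = 0.6989 vs Keq = 91.89 ⇒ Q<K, forward
Step 1:
                    J           C
  init          3.402       2.844
  Δ            -2.812       2.812
  eq             0.59       5.656
  solve Keq expr → x = 1.406; check Q = 91.89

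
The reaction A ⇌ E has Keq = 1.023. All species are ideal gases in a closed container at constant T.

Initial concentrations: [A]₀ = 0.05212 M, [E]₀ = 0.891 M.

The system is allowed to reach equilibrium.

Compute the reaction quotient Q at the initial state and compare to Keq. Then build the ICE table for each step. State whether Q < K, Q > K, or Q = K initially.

Q₀ = 17.1; Q > K (proceeds reverse)

Q₀ = 17.1 vs Keq = 1.023 ⇒ Q>K, reverse
Step 1:
                  A         E
  I         0.05212     0.891
  C          0.4141   -0.4141
  E          0.4662    0.4769
  solve Keq expr → x = -0.4141; check Q = 1.023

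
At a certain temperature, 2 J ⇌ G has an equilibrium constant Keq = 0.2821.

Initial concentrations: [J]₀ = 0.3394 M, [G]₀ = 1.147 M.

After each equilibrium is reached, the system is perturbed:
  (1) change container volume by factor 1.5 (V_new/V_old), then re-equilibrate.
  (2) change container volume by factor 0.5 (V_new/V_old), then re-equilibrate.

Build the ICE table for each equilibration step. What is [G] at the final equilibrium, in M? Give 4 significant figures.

[G]_eq = 0.875 M

Q₀ = 9.957 vs Keq = 0.2821 ⇒ Q>K, reverse
Step 1:
                   J          G
  Initial     0.3394      1.147
  Change        1.11    -0.5548
  Equil        1.449     0.5922
  solve Keq expr → x = -0.5548; check Q = 0.2821
Then change container volume by factor 1.5 (V_new/V_old).
Step 2:
                   J          G
  Initial      0.966     0.3948
  Change      0.1219   -0.06096
  Equil        1.088     0.3339
  solve Keq expr → x = -0.06096; check Q = 0.2821
Then change container volume by factor 0.5 (V_new/V_old).
Step 3:
                   J          G
  Initial      2.176     0.6677
  Change     -0.4146     0.2073
  Equil        1.761      0.875
  solve Keq expr → x = 0.2073; check Q = 0.2821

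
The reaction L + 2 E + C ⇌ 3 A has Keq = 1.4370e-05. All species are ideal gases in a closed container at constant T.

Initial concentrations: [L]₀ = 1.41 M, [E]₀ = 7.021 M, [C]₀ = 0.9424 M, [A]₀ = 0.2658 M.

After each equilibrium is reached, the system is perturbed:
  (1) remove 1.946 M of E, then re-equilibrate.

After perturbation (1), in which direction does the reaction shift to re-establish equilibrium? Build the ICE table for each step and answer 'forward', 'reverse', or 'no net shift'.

Direction: reverse

Q₀ = 2.8669e-04 vs Keq = 1.4370e-05 ⇒ Q>K, reverse
Step 1:
                   L          E          C          A
  Initial       1.41      7.021     0.9424     0.2658
  Change     0.05454     0.1091    0.05454    -0.1636
  Equil        1.465       7.13     0.9969     0.1022
  solve Keq expr → x = -0.05454; check Q = 1.4370e-05
Then remove 1.946 M of E.
Step 2:
                   L          E          C          A
  Initial      1.465      5.184     0.9969     0.1022
  Change    0.006376    0.01275   0.006376   -0.01913
  Equil        1.471      5.197      1.003    0.08305
  solve Keq expr → x = -0.006376; check Q = 1.4370e-05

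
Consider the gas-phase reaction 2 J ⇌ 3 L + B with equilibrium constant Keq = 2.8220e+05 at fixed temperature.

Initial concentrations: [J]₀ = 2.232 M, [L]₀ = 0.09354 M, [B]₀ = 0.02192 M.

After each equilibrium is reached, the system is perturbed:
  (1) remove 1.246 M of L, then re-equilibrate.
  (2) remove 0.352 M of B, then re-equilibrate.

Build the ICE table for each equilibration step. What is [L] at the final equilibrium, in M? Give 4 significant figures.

[L]_eq = 2.187 M

Q₀ = 3.6012e-06 vs Keq = 2.8220e+05 ⇒ Q<K, forward
Step 1:
                  J         L         B
  Initial     2.232   0.09354   0.02192
  Change     -2.219     3.329      1.11
  Equil     0.01268     3.423     1.132
  solve Keq expr → x = 1.11; check Q = 2.8220e+05
Then remove 1.246 M of L.
Step 2:
                  J         L         B
  Initial   0.01268     2.177     1.132
  Change  -0.006199  0.009298  0.003099
  Equil     0.00648     2.186     1.135
  solve Keq expr → x = 0.003099; check Q = 2.8220e+05
Then remove 0.352 M of B.
Step 3:
                  J         L         B
  Initial   0.00648     2.186    0.7827
  Change   -0.00109  0.001635 5.4513e-04
  Equil     0.00539     2.187    0.7832
  solve Keq expr → x = 5.4513e-04; check Q = 2.8220e+05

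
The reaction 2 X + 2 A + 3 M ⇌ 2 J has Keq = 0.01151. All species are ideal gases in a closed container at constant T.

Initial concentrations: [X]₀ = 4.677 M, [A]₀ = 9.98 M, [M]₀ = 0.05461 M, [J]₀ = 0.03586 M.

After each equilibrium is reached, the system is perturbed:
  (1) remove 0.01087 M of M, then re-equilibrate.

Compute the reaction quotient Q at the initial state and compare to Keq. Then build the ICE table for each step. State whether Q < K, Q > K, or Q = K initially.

Q₀ = 0.003624 vs Keq = 0.01151 ⇒ Q<K, forward
Step 1:
                   X          A          M          J
  Initial      4.677       9.98    0.05461    0.03586
  Change   -0.008023  -0.008023   -0.01203   0.008023
  Equil        4.669      9.972    0.04258    0.04388
  solve Keq expr → x = 0.004011; check Q = 0.01151
Then remove 0.01087 M of M.
Step 2:
                   X          A          M          J
  Initial      4.669      9.972    0.03171    0.04388
  Change    0.005014   0.005014   0.007521  -0.005014
  Equil        4.674      9.977    0.03923    0.03887
  solve Keq expr → x = -0.002507; check Q = 0.01151

Q₀ = 0.003624; Q < K (proceeds forward)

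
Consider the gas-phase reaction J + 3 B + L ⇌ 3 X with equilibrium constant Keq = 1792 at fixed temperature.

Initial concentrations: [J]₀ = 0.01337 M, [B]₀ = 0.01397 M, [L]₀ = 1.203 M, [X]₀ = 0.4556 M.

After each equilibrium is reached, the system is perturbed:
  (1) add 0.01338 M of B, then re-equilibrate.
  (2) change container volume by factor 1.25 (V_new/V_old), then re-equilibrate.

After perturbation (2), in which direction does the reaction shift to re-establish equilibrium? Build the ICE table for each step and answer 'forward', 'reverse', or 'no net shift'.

Direction: reverse

Q₀ = 2.1566e+06 vs Keq = 1792 ⇒ Q>K, reverse
Step 1:
                    J           B           L           X
  init        0.01337     0.01397       1.203      0.4556
  Δ            0.0245     0.07351      0.0245    -0.07351
  eq          0.03787     0.08748       1.228      0.3821
  solve Keq expr → x = -0.0245; check Q = 1792
Then add 0.01338 M of B.
Step 2:
                    J           B           L           X
  init        0.03787      0.1009       1.228      0.3821
  Δ         -0.002945   -0.008835   -0.002945    0.008835
  eq          0.03493     0.09203       1.225      0.3909
  solve Keq expr → x = 0.002945; check Q = 1792
Then change container volume by factor 1.25 (V_new/V_old).
Step 3:
                    J           B           L           X
  init        0.02794     0.07362      0.9796      0.3127
  Δ          0.002467      0.0074    0.002467     -0.0074
  eq          0.03041     0.08102      0.9821      0.3053
  solve Keq expr → x = -0.002467; check Q = 1792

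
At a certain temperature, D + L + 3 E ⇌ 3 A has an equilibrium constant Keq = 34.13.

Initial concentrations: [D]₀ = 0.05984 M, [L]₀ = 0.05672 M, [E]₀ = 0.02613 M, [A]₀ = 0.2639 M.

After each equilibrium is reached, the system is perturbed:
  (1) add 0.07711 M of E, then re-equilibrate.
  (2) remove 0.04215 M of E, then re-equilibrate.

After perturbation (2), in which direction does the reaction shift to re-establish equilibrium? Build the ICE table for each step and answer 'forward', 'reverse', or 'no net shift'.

Direction: reverse

Q₀ = 3.0351e+05 vs Keq = 34.13 ⇒ Q>K, reverse
Step 1:
                  D         L         E         A
  init      0.05984   0.05672   0.02613    0.2639
  Δ         0.04734   0.04734     0.142    -0.142
  eq         0.1072    0.1041    0.1682    0.1219
  solve Keq expr → x = -0.04734; check Q = 34.13
Then add 0.07711 M of E.
Step 2:
                  D         L         E         A
  init       0.1072    0.1041    0.2453    0.1219
  Δ       -0.009032 -0.009032   -0.0271    0.0271
  eq        0.09815   0.09503    0.2182     0.149
  solve Keq expr → x = 0.009032; check Q = 34.13
Then remove 0.04215 M of E.
Step 3:
                  D         L         E         A
  init      0.09815   0.09503     0.176     0.149
  Δ        0.004846  0.004846   0.01454  -0.01454
  eq          0.103   0.09988    0.1906    0.1344
  solve Keq expr → x = -0.004846; check Q = 34.13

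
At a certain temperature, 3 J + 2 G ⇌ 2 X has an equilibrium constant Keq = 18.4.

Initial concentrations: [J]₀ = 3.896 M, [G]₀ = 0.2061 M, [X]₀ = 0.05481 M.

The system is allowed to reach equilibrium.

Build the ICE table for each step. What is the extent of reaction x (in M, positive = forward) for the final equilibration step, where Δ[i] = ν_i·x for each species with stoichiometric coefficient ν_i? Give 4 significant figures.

x = 0.09874 M

Q₀ = 0.001196 vs Keq = 18.4 ⇒ Q<K, forward
Step 1:
                   J          G          X
  I            3.896     0.2061    0.05481
  C          -0.2962    -0.1975     0.1975
  E              3.6   0.008612     0.2523
  solve Keq expr → x = 0.09874; check Q = 18.4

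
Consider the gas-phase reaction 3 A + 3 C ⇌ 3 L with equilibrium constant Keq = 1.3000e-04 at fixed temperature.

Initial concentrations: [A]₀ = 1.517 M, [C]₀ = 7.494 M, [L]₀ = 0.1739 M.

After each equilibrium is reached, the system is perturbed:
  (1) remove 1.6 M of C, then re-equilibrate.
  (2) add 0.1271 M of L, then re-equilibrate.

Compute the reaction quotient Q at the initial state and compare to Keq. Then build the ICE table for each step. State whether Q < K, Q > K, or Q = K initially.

Q₀ = 3.5793e-06 vs Keq = 1.3000e-04 ⇒ Q<K, forward
Step 1:
                  A         C         L
  I           1.517     7.494    0.1739
  C         -0.2787   -0.2787    0.2787
  E           1.238     7.215    0.4526
  solve Keq expr → x = 0.0929; check Q = 1.3000e-04
Then remove 1.6 M of C.
Step 2:
                  A         C         L
  I           1.238     5.615    0.4526
  C         0.07429   0.07429  -0.07429
  E           1.313      5.69    0.3783
  solve Keq expr → x = -0.02476; check Q = 1.3000e-04
Then add 0.1271 M of L.
Step 3:
                  A         C         L
  I           1.313      5.69    0.5054
  C         0.09349   0.09349  -0.09349
  E           1.406     5.783    0.4119
  solve Keq expr → x = -0.03116; check Q = 1.3000e-04

Q₀ = 3.5793e-06; Q < K (proceeds forward)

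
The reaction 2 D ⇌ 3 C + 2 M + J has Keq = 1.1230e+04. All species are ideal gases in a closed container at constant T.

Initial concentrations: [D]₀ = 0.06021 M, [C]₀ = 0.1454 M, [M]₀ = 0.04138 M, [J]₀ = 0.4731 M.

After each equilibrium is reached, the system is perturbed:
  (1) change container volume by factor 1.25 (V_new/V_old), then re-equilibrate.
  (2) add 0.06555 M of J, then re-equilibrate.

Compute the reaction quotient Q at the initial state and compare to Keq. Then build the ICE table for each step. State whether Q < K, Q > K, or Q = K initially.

Q₀ = 6.8689e-04 vs Keq = 1.1230e+04 ⇒ Q<K, forward
Step 1:
                  D         C         M         J
  I         0.06021    0.1454   0.04138    0.4731
  C        -0.06013    0.0902   0.06013   0.03007
  E       7.7704e-05    0.2356    0.1015    0.5032
  solve Keq expr → x = 0.03007; check Q = 1.1230e+04
Then change container volume by factor 1.25 (V_new/V_old).
Step 2:
                  D         C         M         J
  I       6.2163e-05    0.1885   0.08121    0.4025
  C       -2.2357e-05 3.3535e-05 2.2357e-05 1.1178e-05
  E       3.9807e-05    0.1885   0.08123    0.4025
  solve Keq expr → x = 1.1178e-05; check Q = 1.1230e+04
Then add 0.06555 M of J.
Step 3:
                  D         C         M         J
  I       3.9807e-05    0.1885   0.08123    0.4681
  C       3.1155e-06 -4.6733e-06 -3.1155e-06 -1.5578e-06
  E       4.2922e-05    0.1885   0.08123    0.4681
  solve Keq expr → x = -1.5578e-06; check Q = 1.1230e+04

Q₀ = 6.8689e-04; Q < K (proceeds forward)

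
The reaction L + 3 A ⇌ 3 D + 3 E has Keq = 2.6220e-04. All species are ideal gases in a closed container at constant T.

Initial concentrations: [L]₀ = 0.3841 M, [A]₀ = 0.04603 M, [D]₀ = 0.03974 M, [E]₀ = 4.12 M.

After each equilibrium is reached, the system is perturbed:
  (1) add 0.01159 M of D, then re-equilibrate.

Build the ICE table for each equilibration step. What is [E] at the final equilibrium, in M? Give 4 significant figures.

[E]_eq = 4.07 M

Q₀ = 117.2 vs Keq = 2.6220e-04 ⇒ Q>K, reverse
Step 1:
                  L         A         D         E
  init       0.3841   0.04603   0.03974      4.12
  Δ         0.01292   0.03876  -0.03876  -0.03876
  eq          0.397   0.08479 9.7735e-04     4.081
  solve Keq expr → x = -0.01292; check Q = 2.6220e-04
Then add 0.01159 M of D.
Step 2:
                  L         A         D         E
  init        0.397   0.08479   0.01257     4.081
  Δ        0.003817   0.01145  -0.01145  -0.01145
  eq         0.4008   0.09624  0.001116      4.07
  solve Keq expr → x = -0.003817; check Q = 2.6220e-04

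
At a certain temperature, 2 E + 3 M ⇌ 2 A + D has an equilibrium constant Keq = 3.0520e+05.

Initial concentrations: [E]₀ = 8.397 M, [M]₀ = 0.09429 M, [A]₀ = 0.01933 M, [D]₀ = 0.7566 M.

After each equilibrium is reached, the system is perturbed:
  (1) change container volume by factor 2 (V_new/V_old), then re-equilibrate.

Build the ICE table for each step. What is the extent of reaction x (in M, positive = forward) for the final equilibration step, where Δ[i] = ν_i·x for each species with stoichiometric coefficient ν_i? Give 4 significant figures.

x = -6.1203e-05 M

Q₀ = 0.004783 vs Keq = 3.0520e+05 ⇒ Q<K, forward
Step 1:
                    E           M           A           D
  I             8.397     0.09429     0.01933      0.7566
  C          -0.06244    -0.09366     0.06244     0.03122
  E             8.335  6.2867e-04     0.08177      0.7878
  solve Keq expr → x = 0.03122; check Q = 3.0520e+05
Then change container volume by factor 2 (V_new/V_old).
Step 2:
                    E           M           A           D
  I             4.167  3.1434e-04     0.04089      0.3939
  C        1.2241e-04  1.8361e-04 -1.2241e-04 -6.1203e-05
  E             4.167  4.9795e-04     0.04076      0.3938
  solve Keq expr → x = -6.1203e-05; check Q = 3.0520e+05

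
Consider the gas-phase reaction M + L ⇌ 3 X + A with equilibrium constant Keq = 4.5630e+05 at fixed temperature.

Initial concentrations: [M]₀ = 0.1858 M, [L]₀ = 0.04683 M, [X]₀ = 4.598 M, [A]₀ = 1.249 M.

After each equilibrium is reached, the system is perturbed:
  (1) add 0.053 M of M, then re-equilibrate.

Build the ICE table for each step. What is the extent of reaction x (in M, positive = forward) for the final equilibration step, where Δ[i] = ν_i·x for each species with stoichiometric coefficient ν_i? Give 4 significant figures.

x = 5.7442e-04 M

Q₀ = 1.3954e+04 vs Keq = 4.5630e+05 ⇒ Q<K, forward
Step 1:
                    M           L           X           A
  Initial      0.1858     0.04683       4.598       1.249
  Change      -0.0447     -0.0447      0.1341      0.0447
  Equil        0.1411    0.002129       4.732       1.294
  solve Keq expr → x = 0.0447; check Q = 4.5630e+05
Then add 0.053 M of M.
Step 2:
                    M           L           X           A
  Initial      0.1941    0.002129       4.732       1.294
  Change  -5.7442e-04 -5.7442e-04    0.001723  5.7442e-04
  Equil        0.1935    0.001555       4.734       1.294
  solve Keq expr → x = 5.7442e-04; check Q = 4.5630e+05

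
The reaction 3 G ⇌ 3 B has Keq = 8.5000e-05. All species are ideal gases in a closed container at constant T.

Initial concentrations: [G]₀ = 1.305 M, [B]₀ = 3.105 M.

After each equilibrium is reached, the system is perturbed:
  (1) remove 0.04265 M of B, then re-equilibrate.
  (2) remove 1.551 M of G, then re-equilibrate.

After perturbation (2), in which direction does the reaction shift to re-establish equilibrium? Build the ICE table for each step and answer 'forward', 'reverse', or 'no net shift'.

Direction: reverse

Q₀ = 13.47 vs Keq = 8.5000e-05 ⇒ Q>K, reverse
Step 1:
                    G           B
  I             1.305       3.105
  C             2.919      -2.919
  E             4.224      0.1857
  solve Keq expr → x = -0.9731; check Q = 8.5000e-05
Then remove 0.04265 M of B.
Step 2:
                    G           B
  I             4.224      0.1431
  C          -0.04085     0.04085
  E             4.183      0.1839
  solve Keq expr → x = 0.01362; check Q = 8.5000e-05
Then remove 1.551 M of G.
Step 3:
                    G           B
  I             2.632      0.1839
  C           0.06532    -0.06532
  E             2.698      0.1186
  solve Keq expr → x = -0.02177; check Q = 8.5000e-05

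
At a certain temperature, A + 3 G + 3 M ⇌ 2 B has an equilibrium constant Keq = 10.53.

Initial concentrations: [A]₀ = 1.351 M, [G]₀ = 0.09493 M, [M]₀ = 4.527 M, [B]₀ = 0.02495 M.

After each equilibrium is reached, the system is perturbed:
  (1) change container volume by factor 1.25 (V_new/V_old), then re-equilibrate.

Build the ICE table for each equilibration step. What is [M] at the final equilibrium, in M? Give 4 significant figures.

Q₀ = 0.005806 vs Keq = 10.53 ⇒ Q<K, forward
Step 1:
                   A          G          M          B
  Initial      1.351    0.09493      4.527    0.02495
  Change    -0.02601   -0.07804   -0.07804    0.05202
  Equil        1.325    0.01689      4.449    0.07697
  solve Keq expr → x = 0.02601; check Q = 10.53
Then change container volume by factor 1.25 (V_new/V_old).
Step 2:
                   A          G          M          B
  Initial       1.06    0.01352      3.559    0.06158
  Change    0.001765   0.005294   0.005294  -0.003529
  Equil        1.062    0.01881      3.564    0.05805
  solve Keq expr → x = -0.001765; check Q = 10.53

[M]_eq = 3.564 M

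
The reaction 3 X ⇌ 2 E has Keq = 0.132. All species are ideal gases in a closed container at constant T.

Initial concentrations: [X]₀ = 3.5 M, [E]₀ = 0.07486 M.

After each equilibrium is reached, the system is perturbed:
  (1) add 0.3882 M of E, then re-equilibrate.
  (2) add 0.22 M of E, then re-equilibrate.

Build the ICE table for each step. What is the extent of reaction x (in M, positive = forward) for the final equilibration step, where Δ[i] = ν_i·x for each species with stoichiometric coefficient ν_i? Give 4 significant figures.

x = -0.04871 M

Q₀ = 1.3071e-04 vs Keq = 0.132 ⇒ Q<K, forward
Step 1:
                   X          E
  Initial        3.5    0.07486
  Change      -1.467     0.9781
  Equil        2.033      1.053
  solve Keq expr → x = 0.4891; check Q = 0.132
Then add 0.3882 M of E.
Step 2:
                   X          E
  Initial      2.033      1.441
  Change      0.2644    -0.1762
  Equil        2.297      1.265
  solve Keq expr → x = -0.08812; check Q = 0.132
Then add 0.22 M of E.
Step 3:
                   X          E
  Initial      2.297      1.485
  Change      0.1461   -0.09741
  Equil        2.443      1.388
  solve Keq expr → x = -0.04871; check Q = 0.132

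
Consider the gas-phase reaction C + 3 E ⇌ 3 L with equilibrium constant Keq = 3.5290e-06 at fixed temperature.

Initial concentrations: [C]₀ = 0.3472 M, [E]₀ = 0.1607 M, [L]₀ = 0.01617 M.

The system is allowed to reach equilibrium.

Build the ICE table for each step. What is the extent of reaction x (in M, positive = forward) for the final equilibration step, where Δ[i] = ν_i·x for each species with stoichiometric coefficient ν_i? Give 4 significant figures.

Q₀ = 0.002934 vs Keq = 3.5290e-06 ⇒ Q>K, reverse
Step 1:
                  C         E         L
  Initial    0.3472    0.1607   0.01617
  Change   0.004763   0.01429  -0.01429
  Equil       0.352     0.175  0.001881
  solve Keq expr → x = -0.004763; check Q = 3.5290e-06

x = -0.004763 M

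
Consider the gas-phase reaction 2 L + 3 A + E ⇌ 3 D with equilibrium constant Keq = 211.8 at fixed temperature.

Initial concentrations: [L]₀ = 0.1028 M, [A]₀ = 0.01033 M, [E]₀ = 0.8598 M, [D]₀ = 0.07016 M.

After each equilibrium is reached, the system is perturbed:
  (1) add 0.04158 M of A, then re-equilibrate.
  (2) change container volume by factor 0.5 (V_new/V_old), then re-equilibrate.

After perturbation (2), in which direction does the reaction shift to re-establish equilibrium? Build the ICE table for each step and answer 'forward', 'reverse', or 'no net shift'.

Direction: forward

Q₀ = 3.4481e+04 vs Keq = 211.8 ⇒ Q>K, reverse
Step 1:
                    L           A           E           D
  I            0.1028     0.01033      0.8598     0.07016
  C           0.01574      0.0236    0.007868     -0.0236
  E            0.1185     0.03393      0.8677     0.04656
  solve Keq expr → x = -0.007868; check Q = 211.8
Then add 0.04158 M of A.
Step 2:
                    L           A           E           D
  I            0.1185     0.07551      0.8677     0.04656
  C          -0.01427    -0.02141   -0.007135     0.02141
  E            0.1043     0.05411      0.8605     0.06796
  solve Keq expr → x = 0.007135; check Q = 211.8
Then change container volume by factor 0.5 (V_new/V_old).
Step 3:
                    L           A           E           D
  I            0.2085      0.1082       1.721      0.1359
  C          -0.02309    -0.03463    -0.01154     0.03463
  E            0.1854     0.07359        1.71      0.1706
  solve Keq expr → x = 0.01154; check Q = 211.8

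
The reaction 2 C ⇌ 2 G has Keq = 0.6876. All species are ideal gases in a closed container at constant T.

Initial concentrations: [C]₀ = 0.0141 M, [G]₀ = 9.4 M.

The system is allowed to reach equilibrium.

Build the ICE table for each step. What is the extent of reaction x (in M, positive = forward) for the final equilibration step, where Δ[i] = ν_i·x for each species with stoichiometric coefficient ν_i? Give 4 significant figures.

x = -2.566 M

Q₀ = 4.4444e+05 vs Keq = 0.6876 ⇒ Q>K, reverse
Step 1:
                    C           G
  init         0.0141         9.4
  Δ             5.132      -5.132
  eq            5.147       4.268
  solve Keq expr → x = -2.566; check Q = 0.6876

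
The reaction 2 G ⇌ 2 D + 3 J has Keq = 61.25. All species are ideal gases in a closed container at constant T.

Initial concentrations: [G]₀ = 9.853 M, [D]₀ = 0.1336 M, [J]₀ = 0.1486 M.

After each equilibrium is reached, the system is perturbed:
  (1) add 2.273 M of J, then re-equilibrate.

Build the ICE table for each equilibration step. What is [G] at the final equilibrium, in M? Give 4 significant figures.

Q₀ = 6.0330e-07 vs Keq = 61.25 ⇒ Q<K, forward
Step 1:
                   G          D          J
  init         9.853     0.1336     0.1486
  Δ           -3.603      3.603      5.405
  eq            6.25      3.737      5.554
  solve Keq expr → x = 1.802; check Q = 61.25
Then add 2.273 M of J.
Step 2:
                   G          D          J
  init          6.25      3.737      7.827
  Δ           0.6813    -0.6813     -1.022
  eq           6.931      3.056      6.805
  solve Keq expr → x = -0.3406; check Q = 61.25

[G]_eq = 6.931 M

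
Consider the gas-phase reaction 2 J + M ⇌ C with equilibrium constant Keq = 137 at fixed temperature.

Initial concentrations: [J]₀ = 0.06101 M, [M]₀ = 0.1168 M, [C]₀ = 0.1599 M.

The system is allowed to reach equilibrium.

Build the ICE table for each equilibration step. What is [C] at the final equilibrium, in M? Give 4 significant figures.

[C]_eq = 0.1454 M

Q₀ = 367.8 vs Keq = 137 ⇒ Q>K, reverse
Step 1:
                    J           M           C
  I           0.06101      0.1168      0.1599
  C           0.02892     0.01446    -0.01446
  E           0.08993      0.1313      0.1454
  solve Keq expr → x = -0.01446; check Q = 137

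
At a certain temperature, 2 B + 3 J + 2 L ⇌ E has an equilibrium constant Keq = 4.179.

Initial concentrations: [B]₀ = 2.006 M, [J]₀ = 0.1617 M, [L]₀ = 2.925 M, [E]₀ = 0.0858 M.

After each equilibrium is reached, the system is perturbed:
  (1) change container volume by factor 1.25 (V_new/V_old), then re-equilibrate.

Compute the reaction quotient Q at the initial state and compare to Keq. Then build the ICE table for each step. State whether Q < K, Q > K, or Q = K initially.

Q₀ = 0.5894; Q < K (proceeds forward)

Q₀ = 0.5894 vs Keq = 4.179 ⇒ Q<K, forward
Step 1:
                    B           J           L           E
  I             2.006      0.1617       2.925      0.0858
  C          -0.04552    -0.06828    -0.04552     0.02276
  E              1.96     0.09342       2.879      0.1086
  solve Keq expr → x = 0.02276; check Q = 4.179
Then change container volume by factor 1.25 (V_new/V_old).
Step 2:
                    B           J           L           E
  I             1.568     0.07473       2.304     0.08685
  C           0.02318     0.03477     0.02318    -0.01159
  E             1.592      0.1095       2.327     0.07526
  solve Keq expr → x = -0.01159; check Q = 4.179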